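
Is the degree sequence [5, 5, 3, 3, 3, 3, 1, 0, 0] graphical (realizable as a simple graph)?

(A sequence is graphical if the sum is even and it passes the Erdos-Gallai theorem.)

Sum of degrees = 23. Sum is odd, so the sequence is NOT graphical.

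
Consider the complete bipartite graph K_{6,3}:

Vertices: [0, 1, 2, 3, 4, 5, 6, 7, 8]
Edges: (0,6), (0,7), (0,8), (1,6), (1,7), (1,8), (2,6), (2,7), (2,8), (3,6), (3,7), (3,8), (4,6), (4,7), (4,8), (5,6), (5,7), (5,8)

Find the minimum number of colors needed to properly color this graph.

K_{6,3} is bipartite: vertices split into two independent sets of size 6 and 3.
Color one set 0, the other 1. No adjacent vertices share a color.
Chromatic number = 2.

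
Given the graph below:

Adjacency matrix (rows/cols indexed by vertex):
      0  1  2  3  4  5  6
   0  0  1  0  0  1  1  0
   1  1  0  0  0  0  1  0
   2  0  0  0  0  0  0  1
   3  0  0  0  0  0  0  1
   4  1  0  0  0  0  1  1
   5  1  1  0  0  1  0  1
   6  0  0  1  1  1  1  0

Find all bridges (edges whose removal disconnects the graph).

A bridge is an edge whose removal increases the number of connected components.
Bridges found: (2,6), (3,6)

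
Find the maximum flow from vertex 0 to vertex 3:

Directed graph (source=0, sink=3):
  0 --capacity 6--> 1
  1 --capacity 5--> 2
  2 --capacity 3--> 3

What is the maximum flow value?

Computing max flow:
  Flow on (0->1): 3/6
  Flow on (1->2): 3/5
  Flow on (2->3): 3/3
Maximum flow = 3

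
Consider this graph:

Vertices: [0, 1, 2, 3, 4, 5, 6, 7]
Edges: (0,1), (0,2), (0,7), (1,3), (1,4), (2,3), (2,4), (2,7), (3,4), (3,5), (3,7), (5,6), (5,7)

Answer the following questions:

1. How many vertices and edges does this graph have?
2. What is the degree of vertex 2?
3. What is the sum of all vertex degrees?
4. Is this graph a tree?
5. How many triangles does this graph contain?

Count: 8 vertices, 13 edges.
Vertex 2 has neighbors [0, 3, 4, 7], degree = 4.
Handshaking lemma: 2 * 13 = 26.
A tree on 8 vertices has 7 edges. This graph has 13 edges (6 extra). Not a tree.
Number of triangles = 5.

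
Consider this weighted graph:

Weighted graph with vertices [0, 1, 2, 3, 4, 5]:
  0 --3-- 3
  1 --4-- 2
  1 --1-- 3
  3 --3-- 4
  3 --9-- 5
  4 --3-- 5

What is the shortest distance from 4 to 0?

Using Dijkstra's algorithm from vertex 4:
Shortest path: 4 -> 3 -> 0
Total weight: 3 + 3 = 6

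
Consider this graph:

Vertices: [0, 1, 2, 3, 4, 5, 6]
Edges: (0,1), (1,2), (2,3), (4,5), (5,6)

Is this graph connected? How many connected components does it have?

Checking connectivity: the graph has 2 connected component(s).
Components: [[0, 1, 2, 3], [4, 5, 6]]. The graph is NOT connected.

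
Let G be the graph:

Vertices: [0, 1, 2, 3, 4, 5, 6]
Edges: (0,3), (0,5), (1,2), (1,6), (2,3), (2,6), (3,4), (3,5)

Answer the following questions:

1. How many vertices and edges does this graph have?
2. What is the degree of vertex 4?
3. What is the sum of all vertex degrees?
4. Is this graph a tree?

Count: 7 vertices, 8 edges.
Vertex 4 has neighbors [3], degree = 1.
Handshaking lemma: 2 * 8 = 16.
A tree on 7 vertices has 6 edges. This graph has 8 edges (2 extra). Not a tree.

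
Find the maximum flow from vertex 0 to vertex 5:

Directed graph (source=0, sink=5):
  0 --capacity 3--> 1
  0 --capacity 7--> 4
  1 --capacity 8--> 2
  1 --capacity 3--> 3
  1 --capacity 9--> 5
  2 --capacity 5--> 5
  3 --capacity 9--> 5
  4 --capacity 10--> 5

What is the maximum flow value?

Computing max flow:
  Flow on (0->1): 3/3
  Flow on (0->4): 7/7
  Flow on (1->5): 3/9
  Flow on (4->5): 7/10
Maximum flow = 10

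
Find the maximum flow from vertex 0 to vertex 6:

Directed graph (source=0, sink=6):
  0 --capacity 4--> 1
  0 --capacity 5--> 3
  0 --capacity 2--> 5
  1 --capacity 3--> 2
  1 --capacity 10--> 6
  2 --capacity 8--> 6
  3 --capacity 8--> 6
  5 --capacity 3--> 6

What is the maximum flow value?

Computing max flow:
  Flow on (0->1): 4/4
  Flow on (0->3): 5/5
  Flow on (0->5): 2/2
  Flow on (1->6): 4/10
  Flow on (3->6): 5/8
  Flow on (5->6): 2/3
Maximum flow = 11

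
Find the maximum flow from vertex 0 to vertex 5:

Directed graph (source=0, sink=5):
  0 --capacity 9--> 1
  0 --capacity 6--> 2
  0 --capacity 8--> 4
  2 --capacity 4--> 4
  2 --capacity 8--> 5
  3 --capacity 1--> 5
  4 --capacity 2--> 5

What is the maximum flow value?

Computing max flow:
  Flow on (0->2): 6/6
  Flow on (0->4): 2/8
  Flow on (2->5): 6/8
  Flow on (4->5): 2/2
Maximum flow = 8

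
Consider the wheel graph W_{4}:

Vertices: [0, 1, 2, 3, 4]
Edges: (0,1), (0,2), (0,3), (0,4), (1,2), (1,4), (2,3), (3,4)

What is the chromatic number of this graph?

W_{4} = C_{4} plus a hub adjacent to every cycle vertex.
The outer cycle needs 2 colors (even cycle); the hub is adjacent to all of them so needs a fresh color.
Chromatic number = 2 + 1 = 3.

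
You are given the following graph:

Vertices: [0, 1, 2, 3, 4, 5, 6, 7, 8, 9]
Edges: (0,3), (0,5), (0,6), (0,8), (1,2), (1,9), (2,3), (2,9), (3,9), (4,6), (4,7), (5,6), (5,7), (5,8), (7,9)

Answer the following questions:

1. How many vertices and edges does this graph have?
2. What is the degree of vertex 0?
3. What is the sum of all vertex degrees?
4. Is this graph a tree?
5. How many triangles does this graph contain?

Count: 10 vertices, 15 edges.
Vertex 0 has neighbors [3, 5, 6, 8], degree = 4.
Handshaking lemma: 2 * 15 = 30.
A tree on 10 vertices has 9 edges. This graph has 15 edges (6 extra). Not a tree.
Number of triangles = 4.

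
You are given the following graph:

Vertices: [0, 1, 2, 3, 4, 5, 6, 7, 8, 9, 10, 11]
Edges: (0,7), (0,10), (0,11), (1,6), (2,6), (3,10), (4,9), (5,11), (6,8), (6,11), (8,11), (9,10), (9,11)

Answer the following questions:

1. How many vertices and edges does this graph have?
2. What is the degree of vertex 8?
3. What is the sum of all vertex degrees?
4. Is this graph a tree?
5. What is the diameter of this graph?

Count: 12 vertices, 13 edges.
Vertex 8 has neighbors [6, 11], degree = 2.
Handshaking lemma: 2 * 13 = 26.
A tree on 12 vertices has 11 edges. This graph has 13 edges (2 extra). Not a tree.
Diameter (longest shortest path) = 5.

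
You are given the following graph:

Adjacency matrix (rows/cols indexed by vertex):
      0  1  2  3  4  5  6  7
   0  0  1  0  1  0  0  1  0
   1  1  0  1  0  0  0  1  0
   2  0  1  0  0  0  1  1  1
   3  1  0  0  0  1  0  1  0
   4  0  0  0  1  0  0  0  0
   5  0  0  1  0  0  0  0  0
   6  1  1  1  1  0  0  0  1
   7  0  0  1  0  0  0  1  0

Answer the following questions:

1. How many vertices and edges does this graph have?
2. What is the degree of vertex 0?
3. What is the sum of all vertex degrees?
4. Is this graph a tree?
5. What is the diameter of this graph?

Count: 8 vertices, 11 edges.
Vertex 0 has neighbors [1, 3, 6], degree = 3.
Handshaking lemma: 2 * 11 = 22.
A tree on 8 vertices has 7 edges. This graph has 11 edges (4 extra). Not a tree.
Diameter (longest shortest path) = 4.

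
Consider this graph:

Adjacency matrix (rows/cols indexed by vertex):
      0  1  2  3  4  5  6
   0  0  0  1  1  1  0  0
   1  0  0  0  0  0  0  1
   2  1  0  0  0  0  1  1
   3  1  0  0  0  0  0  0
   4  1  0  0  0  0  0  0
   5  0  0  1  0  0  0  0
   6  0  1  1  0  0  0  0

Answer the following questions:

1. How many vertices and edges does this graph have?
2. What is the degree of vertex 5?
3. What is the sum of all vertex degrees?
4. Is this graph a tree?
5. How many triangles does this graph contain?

Count: 7 vertices, 6 edges.
Vertex 5 has neighbors [2], degree = 1.
Handshaking lemma: 2 * 6 = 12.
A graph is a tree iff it is connected and has exactly n-1 edges. This graph is connected (all 7 vertices in one component) and has 7-1 = 6 edges. It is a tree.
Number of triangles = 0.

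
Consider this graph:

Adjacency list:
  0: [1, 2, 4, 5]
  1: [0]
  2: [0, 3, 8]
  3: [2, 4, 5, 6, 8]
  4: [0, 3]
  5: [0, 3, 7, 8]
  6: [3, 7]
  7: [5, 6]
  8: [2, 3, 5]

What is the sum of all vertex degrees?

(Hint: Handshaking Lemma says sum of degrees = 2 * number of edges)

Count edges: 13 edges.
By Handshaking Lemma: sum of degrees = 2 * 13 = 26.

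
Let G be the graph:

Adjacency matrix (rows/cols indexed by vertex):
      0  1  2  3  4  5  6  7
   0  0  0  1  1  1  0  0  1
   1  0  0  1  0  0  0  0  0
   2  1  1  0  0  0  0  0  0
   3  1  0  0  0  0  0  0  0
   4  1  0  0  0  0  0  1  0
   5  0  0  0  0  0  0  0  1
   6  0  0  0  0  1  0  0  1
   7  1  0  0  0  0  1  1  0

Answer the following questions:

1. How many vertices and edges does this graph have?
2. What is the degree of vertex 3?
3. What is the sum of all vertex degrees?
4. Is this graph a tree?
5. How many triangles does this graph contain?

Count: 8 vertices, 8 edges.
Vertex 3 has neighbors [0], degree = 1.
Handshaking lemma: 2 * 8 = 16.
A tree on 8 vertices has 7 edges. This graph has 8 edges (1 extra). Not a tree.
Number of triangles = 0.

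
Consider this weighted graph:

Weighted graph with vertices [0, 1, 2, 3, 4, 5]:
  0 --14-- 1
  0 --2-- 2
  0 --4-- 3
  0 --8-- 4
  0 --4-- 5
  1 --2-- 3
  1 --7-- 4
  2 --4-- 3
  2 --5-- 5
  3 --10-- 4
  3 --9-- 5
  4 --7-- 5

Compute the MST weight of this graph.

Applying Kruskal's algorithm (sort edges by weight, add if no cycle):
  Add (0,2) w=2
  Add (1,3) w=2
  Add (0,3) w=4
  Add (0,5) w=4
  Skip (2,3) w=4 (creates cycle)
  Skip (2,5) w=5 (creates cycle)
  Add (1,4) w=7
  Skip (4,5) w=7 (creates cycle)
  Skip (0,4) w=8 (creates cycle)
  Skip (3,5) w=9 (creates cycle)
  Skip (3,4) w=10 (creates cycle)
  Skip (0,1) w=14 (creates cycle)
MST weight = 19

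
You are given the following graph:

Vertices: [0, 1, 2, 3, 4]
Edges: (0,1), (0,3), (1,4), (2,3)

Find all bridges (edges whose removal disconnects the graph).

A bridge is an edge whose removal increases the number of connected components.
Bridges found: (0,1), (0,3), (1,4), (2,3)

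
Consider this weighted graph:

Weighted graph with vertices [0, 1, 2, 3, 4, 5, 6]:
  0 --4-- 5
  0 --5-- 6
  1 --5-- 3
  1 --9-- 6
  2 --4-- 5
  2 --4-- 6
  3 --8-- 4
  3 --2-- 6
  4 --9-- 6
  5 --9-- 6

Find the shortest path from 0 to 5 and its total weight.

Using Dijkstra's algorithm from vertex 0:
Shortest path: 0 -> 5
Total weight: 4 = 4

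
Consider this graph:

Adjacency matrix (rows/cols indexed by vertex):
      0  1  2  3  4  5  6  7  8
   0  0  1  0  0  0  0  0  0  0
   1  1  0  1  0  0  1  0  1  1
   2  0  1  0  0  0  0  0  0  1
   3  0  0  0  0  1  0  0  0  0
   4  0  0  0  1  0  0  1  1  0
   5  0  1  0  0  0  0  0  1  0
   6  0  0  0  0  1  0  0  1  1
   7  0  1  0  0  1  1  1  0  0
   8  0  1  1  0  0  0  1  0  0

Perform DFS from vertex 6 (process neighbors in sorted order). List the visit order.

DFS from vertex 6 (neighbors processed in ascending order):
Visit order: 6, 4, 3, 7, 1, 0, 2, 8, 5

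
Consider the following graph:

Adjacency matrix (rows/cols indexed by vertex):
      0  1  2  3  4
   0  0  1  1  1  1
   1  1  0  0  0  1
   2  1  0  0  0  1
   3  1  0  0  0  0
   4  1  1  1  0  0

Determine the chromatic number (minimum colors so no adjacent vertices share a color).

The graph has a maximum clique of size 3 (lower bound on chromatic number).
A valid 3-coloring: {0: 0, 1: 2, 2: 2, 3: 1, 4: 1}.
Chromatic number = 3.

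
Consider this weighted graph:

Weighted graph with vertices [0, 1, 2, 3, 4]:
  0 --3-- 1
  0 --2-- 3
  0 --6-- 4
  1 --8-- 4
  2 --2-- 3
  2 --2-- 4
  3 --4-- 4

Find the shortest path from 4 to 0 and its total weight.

Using Dijkstra's algorithm from vertex 4:
Shortest path: 4 -> 0
Total weight: 6 = 6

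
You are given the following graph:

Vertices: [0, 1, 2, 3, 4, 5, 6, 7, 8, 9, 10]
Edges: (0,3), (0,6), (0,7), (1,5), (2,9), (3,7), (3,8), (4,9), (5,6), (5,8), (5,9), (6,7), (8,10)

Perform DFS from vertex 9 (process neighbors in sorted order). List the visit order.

DFS from vertex 9 (neighbors processed in ascending order):
Visit order: 9, 2, 4, 5, 1, 6, 0, 3, 7, 8, 10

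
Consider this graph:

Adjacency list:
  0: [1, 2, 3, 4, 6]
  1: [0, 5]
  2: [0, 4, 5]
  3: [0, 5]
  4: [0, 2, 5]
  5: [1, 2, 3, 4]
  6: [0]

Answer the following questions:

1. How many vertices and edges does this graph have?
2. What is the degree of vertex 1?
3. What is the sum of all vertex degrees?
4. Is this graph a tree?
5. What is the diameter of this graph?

Count: 7 vertices, 10 edges.
Vertex 1 has neighbors [0, 5], degree = 2.
Handshaking lemma: 2 * 10 = 20.
A tree on 7 vertices has 6 edges. This graph has 10 edges (4 extra). Not a tree.
Diameter (longest shortest path) = 3.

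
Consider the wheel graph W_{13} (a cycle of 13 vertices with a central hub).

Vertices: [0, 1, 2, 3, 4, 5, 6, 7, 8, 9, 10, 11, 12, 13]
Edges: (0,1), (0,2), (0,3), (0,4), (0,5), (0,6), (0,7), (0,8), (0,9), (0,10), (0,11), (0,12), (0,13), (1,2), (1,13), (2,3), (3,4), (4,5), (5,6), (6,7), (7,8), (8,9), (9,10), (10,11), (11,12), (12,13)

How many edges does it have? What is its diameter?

Wheel graph W_{13}: 13 cycle edges + 13 spoke edges = 26 edges.
The hub is distance 1 from all cycle vertices. Max distance between cycle vertices through hub is 2.
Diameter = 2.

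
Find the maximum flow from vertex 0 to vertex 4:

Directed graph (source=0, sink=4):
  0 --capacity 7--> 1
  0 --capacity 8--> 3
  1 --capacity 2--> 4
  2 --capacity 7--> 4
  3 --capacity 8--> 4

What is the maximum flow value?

Computing max flow:
  Flow on (0->1): 2/7
  Flow on (0->3): 8/8
  Flow on (1->4): 2/2
  Flow on (3->4): 8/8
Maximum flow = 10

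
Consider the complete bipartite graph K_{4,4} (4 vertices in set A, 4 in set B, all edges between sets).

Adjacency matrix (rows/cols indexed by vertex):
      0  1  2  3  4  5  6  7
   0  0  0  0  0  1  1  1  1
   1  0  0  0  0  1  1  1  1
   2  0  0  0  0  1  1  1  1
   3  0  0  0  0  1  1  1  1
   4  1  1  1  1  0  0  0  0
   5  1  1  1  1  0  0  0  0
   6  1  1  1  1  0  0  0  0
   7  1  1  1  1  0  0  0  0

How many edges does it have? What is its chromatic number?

K_{4,4} has 4 * 4 = 16 edges.
Bipartite graphs have chromatic number 2 (color each partition differently).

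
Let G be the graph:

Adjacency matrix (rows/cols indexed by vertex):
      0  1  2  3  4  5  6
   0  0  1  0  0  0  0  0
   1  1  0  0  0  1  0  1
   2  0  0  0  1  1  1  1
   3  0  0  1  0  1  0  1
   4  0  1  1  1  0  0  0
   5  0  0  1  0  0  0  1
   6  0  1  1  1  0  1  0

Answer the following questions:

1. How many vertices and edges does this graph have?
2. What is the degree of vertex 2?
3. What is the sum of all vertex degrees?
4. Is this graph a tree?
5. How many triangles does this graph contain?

Count: 7 vertices, 10 edges.
Vertex 2 has neighbors [3, 4, 5, 6], degree = 4.
Handshaking lemma: 2 * 10 = 20.
A tree on 7 vertices has 6 edges. This graph has 10 edges (4 extra). Not a tree.
Number of triangles = 3.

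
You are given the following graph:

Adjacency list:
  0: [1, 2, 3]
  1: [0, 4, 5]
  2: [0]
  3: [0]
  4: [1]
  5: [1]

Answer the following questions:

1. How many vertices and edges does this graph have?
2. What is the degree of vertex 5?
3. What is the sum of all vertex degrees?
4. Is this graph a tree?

Count: 6 vertices, 5 edges.
Vertex 5 has neighbors [1], degree = 1.
Handshaking lemma: 2 * 5 = 10.
A graph is a tree iff it is connected and has exactly n-1 edges. This graph is connected (all 6 vertices in one component) and has 6-1 = 5 edges. It is a tree.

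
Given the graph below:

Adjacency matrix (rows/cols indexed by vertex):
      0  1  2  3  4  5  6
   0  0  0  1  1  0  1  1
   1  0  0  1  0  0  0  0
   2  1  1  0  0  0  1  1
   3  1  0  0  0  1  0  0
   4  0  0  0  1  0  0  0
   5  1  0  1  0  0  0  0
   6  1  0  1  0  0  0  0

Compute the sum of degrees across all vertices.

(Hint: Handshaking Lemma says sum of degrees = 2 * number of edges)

Count edges: 8 edges.
By Handshaking Lemma: sum of degrees = 2 * 8 = 16.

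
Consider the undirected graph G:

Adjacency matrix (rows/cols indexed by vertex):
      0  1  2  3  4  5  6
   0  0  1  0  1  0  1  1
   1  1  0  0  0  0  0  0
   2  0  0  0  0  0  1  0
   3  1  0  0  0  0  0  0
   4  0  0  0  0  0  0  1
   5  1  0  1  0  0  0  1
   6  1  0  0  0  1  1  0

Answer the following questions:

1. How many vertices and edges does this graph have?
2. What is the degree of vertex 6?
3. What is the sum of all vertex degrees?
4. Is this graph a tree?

Count: 7 vertices, 7 edges.
Vertex 6 has neighbors [0, 4, 5], degree = 3.
Handshaking lemma: 2 * 7 = 14.
A tree on 7 vertices has 6 edges. This graph has 7 edges (1 extra). Not a tree.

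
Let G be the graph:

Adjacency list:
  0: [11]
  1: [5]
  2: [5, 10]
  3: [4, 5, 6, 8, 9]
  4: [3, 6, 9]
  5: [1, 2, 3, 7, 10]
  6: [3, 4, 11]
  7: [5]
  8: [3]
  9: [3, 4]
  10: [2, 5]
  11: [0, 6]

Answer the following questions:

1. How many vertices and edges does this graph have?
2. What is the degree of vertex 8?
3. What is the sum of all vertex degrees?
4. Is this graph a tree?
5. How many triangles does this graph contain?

Count: 12 vertices, 14 edges.
Vertex 8 has neighbors [3], degree = 1.
Handshaking lemma: 2 * 14 = 28.
A tree on 12 vertices has 11 edges. This graph has 14 edges (3 extra). Not a tree.
Number of triangles = 3.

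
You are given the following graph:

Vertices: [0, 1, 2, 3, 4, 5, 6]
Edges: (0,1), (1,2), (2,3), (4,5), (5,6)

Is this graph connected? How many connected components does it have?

Checking connectivity: the graph has 2 connected component(s).
Components: [[0, 1, 2, 3], [4, 5, 6]]. The graph is NOT connected.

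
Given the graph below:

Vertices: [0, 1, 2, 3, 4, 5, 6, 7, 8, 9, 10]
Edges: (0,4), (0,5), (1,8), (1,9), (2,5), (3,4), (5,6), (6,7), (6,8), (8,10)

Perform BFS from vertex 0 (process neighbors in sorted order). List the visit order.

BFS from vertex 0 (neighbors processed in ascending order):
Visit order: 0, 4, 5, 3, 2, 6, 7, 8, 1, 10, 9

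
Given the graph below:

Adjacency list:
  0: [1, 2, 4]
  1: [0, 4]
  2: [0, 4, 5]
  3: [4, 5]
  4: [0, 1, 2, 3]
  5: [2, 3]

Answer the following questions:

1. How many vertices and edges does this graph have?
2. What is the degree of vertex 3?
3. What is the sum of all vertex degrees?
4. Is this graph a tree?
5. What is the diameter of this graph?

Count: 6 vertices, 8 edges.
Vertex 3 has neighbors [4, 5], degree = 2.
Handshaking lemma: 2 * 8 = 16.
A tree on 6 vertices has 5 edges. This graph has 8 edges (3 extra). Not a tree.
Diameter (longest shortest path) = 3.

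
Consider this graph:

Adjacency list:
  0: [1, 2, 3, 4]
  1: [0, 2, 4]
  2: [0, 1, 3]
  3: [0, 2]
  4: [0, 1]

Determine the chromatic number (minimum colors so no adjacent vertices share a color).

The graph has a maximum clique of size 3 (lower bound on chromatic number).
A valid 3-coloring: {0: 0, 1: 1, 2: 2, 3: 1, 4: 2}.
Chromatic number = 3.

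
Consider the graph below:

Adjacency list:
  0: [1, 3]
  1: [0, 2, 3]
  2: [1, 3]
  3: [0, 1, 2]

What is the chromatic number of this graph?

The graph has a maximum clique of size 3 (lower bound on chromatic number).
A valid 3-coloring: {0: 2, 1: 0, 2: 2, 3: 1}.
Chromatic number = 3.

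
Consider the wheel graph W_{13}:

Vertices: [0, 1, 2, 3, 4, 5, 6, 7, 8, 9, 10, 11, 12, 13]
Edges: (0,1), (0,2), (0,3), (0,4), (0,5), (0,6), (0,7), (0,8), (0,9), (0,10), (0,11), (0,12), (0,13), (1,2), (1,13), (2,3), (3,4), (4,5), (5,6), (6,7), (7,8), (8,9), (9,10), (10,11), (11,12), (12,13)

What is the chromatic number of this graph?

W_{13} = C_{13} plus a hub adjacent to every cycle vertex.
The outer cycle needs 3 colors (odd cycle); the hub is adjacent to all of them so needs a fresh color.
Chromatic number = 3 + 1 = 4.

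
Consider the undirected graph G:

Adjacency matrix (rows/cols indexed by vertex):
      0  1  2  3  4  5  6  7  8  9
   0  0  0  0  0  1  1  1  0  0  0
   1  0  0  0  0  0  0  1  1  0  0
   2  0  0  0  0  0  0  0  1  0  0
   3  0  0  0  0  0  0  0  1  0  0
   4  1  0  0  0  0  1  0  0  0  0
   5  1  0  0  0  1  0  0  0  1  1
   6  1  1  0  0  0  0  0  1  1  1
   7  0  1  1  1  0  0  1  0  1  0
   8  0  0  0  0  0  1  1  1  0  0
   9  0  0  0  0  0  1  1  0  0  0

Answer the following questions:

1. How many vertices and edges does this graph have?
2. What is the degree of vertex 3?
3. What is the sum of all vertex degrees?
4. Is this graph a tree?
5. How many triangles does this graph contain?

Count: 10 vertices, 14 edges.
Vertex 3 has neighbors [7], degree = 1.
Handshaking lemma: 2 * 14 = 28.
A tree on 10 vertices has 9 edges. This graph has 14 edges (5 extra). Not a tree.
Number of triangles = 3.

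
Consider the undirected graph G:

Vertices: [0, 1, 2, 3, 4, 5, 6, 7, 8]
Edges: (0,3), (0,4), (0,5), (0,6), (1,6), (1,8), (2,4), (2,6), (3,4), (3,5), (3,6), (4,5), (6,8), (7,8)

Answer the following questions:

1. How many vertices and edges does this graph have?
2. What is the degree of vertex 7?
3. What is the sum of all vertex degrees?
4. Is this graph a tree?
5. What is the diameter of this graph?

Count: 9 vertices, 14 edges.
Vertex 7 has neighbors [8], degree = 1.
Handshaking lemma: 2 * 14 = 28.
A tree on 9 vertices has 8 edges. This graph has 14 edges (6 extra). Not a tree.
Diameter (longest shortest path) = 4.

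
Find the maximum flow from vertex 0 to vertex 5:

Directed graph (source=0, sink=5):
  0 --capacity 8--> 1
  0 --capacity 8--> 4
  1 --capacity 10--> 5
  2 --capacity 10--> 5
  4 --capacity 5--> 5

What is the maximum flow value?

Computing max flow:
  Flow on (0->1): 8/8
  Flow on (0->4): 5/8
  Flow on (1->5): 8/10
  Flow on (4->5): 5/5
Maximum flow = 13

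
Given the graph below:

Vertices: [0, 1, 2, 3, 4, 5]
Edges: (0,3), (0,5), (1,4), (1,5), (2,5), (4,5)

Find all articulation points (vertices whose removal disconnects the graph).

An articulation point is a vertex whose removal disconnects the graph.
Articulation points: [0, 5]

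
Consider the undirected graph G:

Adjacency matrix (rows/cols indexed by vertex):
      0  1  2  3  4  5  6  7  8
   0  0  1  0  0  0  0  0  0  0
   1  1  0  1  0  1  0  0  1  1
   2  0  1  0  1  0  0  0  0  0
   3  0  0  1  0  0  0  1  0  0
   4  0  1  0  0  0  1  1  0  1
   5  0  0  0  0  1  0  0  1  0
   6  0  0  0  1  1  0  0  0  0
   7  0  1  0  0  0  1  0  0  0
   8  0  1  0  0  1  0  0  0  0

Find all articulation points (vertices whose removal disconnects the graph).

An articulation point is a vertex whose removal disconnects the graph.
Articulation points: [1]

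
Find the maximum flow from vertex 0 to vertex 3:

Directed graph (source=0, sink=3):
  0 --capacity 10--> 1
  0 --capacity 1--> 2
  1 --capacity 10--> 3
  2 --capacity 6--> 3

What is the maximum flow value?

Computing max flow:
  Flow on (0->1): 10/10
  Flow on (0->2): 1/1
  Flow on (1->3): 10/10
  Flow on (2->3): 1/6
Maximum flow = 11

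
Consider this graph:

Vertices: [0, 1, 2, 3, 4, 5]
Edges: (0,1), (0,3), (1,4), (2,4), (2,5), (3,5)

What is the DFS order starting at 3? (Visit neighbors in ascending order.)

DFS from vertex 3 (neighbors processed in ascending order):
Visit order: 3, 0, 1, 4, 2, 5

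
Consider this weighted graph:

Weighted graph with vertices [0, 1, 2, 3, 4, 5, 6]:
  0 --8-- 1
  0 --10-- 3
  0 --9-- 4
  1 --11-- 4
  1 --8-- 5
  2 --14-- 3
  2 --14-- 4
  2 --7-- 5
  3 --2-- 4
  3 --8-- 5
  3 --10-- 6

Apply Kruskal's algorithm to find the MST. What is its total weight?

Applying Kruskal's algorithm (sort edges by weight, add if no cycle):
  Add (3,4) w=2
  Add (2,5) w=7
  Add (0,1) w=8
  Add (1,5) w=8
  Add (3,5) w=8
  Skip (0,4) w=9 (creates cycle)
  Skip (0,3) w=10 (creates cycle)
  Add (3,6) w=10
  Skip (1,4) w=11 (creates cycle)
  Skip (2,4) w=14 (creates cycle)
  Skip (2,3) w=14 (creates cycle)
MST weight = 43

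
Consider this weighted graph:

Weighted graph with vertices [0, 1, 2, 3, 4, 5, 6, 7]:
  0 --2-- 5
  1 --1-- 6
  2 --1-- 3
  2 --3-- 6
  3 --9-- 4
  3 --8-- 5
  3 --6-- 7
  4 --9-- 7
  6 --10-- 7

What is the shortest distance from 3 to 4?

Using Dijkstra's algorithm from vertex 3:
Shortest path: 3 -> 4
Total weight: 9 = 9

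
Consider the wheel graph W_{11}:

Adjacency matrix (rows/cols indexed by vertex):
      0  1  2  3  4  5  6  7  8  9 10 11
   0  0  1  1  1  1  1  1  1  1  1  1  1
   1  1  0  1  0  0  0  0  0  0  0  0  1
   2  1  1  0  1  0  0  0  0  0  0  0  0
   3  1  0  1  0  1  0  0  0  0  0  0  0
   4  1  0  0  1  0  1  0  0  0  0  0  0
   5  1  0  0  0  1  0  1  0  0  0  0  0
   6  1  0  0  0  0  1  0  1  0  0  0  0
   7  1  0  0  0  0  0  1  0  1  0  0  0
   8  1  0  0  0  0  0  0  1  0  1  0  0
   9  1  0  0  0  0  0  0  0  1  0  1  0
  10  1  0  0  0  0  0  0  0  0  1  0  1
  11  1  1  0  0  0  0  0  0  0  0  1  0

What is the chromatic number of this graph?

W_{11} = C_{11} plus a hub adjacent to every cycle vertex.
The outer cycle needs 3 colors (odd cycle); the hub is adjacent to all of them so needs a fresh color.
Chromatic number = 3 + 1 = 4.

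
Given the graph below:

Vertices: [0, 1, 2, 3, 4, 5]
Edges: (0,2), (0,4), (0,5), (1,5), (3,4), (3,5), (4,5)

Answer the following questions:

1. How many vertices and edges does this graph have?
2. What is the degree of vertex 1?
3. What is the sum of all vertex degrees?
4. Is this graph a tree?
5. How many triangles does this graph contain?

Count: 6 vertices, 7 edges.
Vertex 1 has neighbors [5], degree = 1.
Handshaking lemma: 2 * 7 = 14.
A tree on 6 vertices has 5 edges. This graph has 7 edges (2 extra). Not a tree.
Number of triangles = 2.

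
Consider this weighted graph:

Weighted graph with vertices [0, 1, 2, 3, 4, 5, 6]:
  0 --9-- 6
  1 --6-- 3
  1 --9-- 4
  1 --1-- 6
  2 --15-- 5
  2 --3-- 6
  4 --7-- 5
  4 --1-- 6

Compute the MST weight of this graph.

Applying Kruskal's algorithm (sort edges by weight, add if no cycle):
  Add (1,6) w=1
  Add (4,6) w=1
  Add (2,6) w=3
  Add (1,3) w=6
  Add (4,5) w=7
  Add (0,6) w=9
  Skip (1,4) w=9 (creates cycle)
  Skip (2,5) w=15 (creates cycle)
MST weight = 27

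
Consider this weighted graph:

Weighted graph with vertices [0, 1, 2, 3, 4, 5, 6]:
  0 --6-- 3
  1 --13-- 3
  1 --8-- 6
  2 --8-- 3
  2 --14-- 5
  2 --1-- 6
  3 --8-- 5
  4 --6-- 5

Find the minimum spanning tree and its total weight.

Applying Kruskal's algorithm (sort edges by weight, add if no cycle):
  Add (2,6) w=1
  Add (0,3) w=6
  Add (4,5) w=6
  Add (1,6) w=8
  Add (2,3) w=8
  Add (3,5) w=8
  Skip (1,3) w=13 (creates cycle)
  Skip (2,5) w=14 (creates cycle)
MST weight = 37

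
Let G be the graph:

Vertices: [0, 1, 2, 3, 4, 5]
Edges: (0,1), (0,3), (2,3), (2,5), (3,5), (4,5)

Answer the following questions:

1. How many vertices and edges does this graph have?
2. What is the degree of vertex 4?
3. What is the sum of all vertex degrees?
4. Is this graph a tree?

Count: 6 vertices, 6 edges.
Vertex 4 has neighbors [5], degree = 1.
Handshaking lemma: 2 * 6 = 12.
A tree on 6 vertices has 5 edges. This graph has 6 edges (1 extra). Not a tree.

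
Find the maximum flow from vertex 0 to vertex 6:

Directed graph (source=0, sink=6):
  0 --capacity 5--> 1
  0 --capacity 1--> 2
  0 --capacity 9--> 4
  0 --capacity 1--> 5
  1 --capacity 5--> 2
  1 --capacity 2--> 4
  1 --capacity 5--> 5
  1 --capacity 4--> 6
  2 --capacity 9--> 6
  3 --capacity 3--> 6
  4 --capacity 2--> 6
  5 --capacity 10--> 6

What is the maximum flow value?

Computing max flow:
  Flow on (0->1): 5/5
  Flow on (0->2): 1/1
  Flow on (0->4): 2/9
  Flow on (0->5): 1/1
  Flow on (1->2): 1/5
  Flow on (1->6): 4/4
  Flow on (2->6): 2/9
  Flow on (4->6): 2/2
  Flow on (5->6): 1/10
Maximum flow = 9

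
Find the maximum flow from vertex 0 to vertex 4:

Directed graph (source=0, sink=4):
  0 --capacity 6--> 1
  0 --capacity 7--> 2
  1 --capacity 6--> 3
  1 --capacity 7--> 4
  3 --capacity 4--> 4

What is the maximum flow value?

Computing max flow:
  Flow on (0->1): 6/6
  Flow on (1->4): 6/7
Maximum flow = 6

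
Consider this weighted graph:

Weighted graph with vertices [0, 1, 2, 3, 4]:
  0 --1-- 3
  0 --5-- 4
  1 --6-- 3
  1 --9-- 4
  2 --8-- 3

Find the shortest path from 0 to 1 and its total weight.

Using Dijkstra's algorithm from vertex 0:
Shortest path: 0 -> 3 -> 1
Total weight: 1 + 6 = 7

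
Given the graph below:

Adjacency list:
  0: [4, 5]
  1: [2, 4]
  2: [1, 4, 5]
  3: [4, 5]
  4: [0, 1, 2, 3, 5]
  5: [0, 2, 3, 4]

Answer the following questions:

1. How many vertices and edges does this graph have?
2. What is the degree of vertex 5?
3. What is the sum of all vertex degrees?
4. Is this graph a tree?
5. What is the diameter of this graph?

Count: 6 vertices, 9 edges.
Vertex 5 has neighbors [0, 2, 3, 4], degree = 4.
Handshaking lemma: 2 * 9 = 18.
A tree on 6 vertices has 5 edges. This graph has 9 edges (4 extra). Not a tree.
Diameter (longest shortest path) = 2.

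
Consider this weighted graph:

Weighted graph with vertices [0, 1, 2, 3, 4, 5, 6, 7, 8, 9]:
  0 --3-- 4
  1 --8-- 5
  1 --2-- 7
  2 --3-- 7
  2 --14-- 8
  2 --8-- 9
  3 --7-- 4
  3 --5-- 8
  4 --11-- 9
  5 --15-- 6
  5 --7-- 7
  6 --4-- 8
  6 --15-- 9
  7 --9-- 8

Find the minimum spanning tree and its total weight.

Applying Kruskal's algorithm (sort edges by weight, add if no cycle):
  Add (1,7) w=2
  Add (0,4) w=3
  Add (2,7) w=3
  Add (6,8) w=4
  Add (3,8) w=5
  Add (3,4) w=7
  Add (5,7) w=7
  Skip (1,5) w=8 (creates cycle)
  Add (2,9) w=8
  Add (7,8) w=9
  Skip (4,9) w=11 (creates cycle)
  Skip (2,8) w=14 (creates cycle)
  Skip (5,6) w=15 (creates cycle)
  Skip (6,9) w=15 (creates cycle)
MST weight = 48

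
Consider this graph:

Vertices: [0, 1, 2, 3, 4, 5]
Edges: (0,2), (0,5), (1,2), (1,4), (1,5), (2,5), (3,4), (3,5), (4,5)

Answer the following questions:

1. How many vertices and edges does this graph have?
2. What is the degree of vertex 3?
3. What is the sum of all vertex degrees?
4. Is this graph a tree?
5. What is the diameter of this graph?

Count: 6 vertices, 9 edges.
Vertex 3 has neighbors [4, 5], degree = 2.
Handshaking lemma: 2 * 9 = 18.
A tree on 6 vertices has 5 edges. This graph has 9 edges (4 extra). Not a tree.
Diameter (longest shortest path) = 2.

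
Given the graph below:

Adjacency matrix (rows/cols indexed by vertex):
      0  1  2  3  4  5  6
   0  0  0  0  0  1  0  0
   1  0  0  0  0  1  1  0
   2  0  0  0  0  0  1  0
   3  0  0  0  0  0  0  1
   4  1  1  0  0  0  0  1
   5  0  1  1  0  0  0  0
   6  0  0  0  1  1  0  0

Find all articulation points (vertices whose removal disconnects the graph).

An articulation point is a vertex whose removal disconnects the graph.
Articulation points: [1, 4, 5, 6]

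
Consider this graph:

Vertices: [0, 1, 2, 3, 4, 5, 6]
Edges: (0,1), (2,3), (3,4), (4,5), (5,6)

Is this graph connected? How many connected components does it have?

Checking connectivity: the graph has 2 connected component(s).
Components: [[0, 1], [2, 3, 4, 5, 6]]. The graph is NOT connected.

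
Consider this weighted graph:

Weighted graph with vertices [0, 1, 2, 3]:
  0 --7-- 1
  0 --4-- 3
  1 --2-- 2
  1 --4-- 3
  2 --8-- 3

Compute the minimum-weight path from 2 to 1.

Using Dijkstra's algorithm from vertex 2:
Shortest path: 2 -> 1
Total weight: 2 = 2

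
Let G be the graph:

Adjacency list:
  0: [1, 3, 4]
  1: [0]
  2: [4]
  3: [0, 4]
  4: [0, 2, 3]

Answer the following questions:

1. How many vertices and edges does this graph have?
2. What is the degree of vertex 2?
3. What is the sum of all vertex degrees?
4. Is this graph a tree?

Count: 5 vertices, 5 edges.
Vertex 2 has neighbors [4], degree = 1.
Handshaking lemma: 2 * 5 = 10.
A tree on 5 vertices has 4 edges. This graph has 5 edges (1 extra). Not a tree.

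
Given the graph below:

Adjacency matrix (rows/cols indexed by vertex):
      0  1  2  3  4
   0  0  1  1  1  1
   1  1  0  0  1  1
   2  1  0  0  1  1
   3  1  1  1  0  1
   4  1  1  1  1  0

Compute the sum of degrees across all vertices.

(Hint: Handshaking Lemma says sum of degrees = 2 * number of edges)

Count edges: 9 edges.
By Handshaking Lemma: sum of degrees = 2 * 9 = 18.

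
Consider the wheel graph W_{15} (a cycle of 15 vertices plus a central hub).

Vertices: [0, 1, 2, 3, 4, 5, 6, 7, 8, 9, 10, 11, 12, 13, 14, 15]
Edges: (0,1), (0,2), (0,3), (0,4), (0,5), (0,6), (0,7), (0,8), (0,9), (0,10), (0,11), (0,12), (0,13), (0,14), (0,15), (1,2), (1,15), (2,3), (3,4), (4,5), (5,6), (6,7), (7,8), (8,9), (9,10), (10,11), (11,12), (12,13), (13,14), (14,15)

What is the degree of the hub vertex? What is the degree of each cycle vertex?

The hub connects to all 15 cycle vertices, so deg(hub) = 15.
Each cycle vertex connects to 2 neighbors on the cycle plus the hub, so deg(cycle vertex) = 3.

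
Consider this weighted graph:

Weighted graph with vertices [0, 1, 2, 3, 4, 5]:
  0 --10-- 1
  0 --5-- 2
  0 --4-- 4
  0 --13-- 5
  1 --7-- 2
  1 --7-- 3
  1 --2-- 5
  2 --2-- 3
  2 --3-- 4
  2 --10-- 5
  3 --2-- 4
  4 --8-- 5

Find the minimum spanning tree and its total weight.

Applying Kruskal's algorithm (sort edges by weight, add if no cycle):
  Add (1,5) w=2
  Add (2,3) w=2
  Add (3,4) w=2
  Skip (2,4) w=3 (creates cycle)
  Add (0,4) w=4
  Skip (0,2) w=5 (creates cycle)
  Add (1,2) w=7
  Skip (1,3) w=7 (creates cycle)
  Skip (4,5) w=8 (creates cycle)
  Skip (0,1) w=10 (creates cycle)
  Skip (2,5) w=10 (creates cycle)
  Skip (0,5) w=13 (creates cycle)
MST weight = 17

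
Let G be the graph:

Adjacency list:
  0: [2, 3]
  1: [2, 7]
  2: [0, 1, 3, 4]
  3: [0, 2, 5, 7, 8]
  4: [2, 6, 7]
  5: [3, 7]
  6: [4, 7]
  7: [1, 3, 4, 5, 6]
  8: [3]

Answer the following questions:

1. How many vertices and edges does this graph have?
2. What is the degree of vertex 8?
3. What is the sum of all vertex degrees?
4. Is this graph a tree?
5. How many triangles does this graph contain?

Count: 9 vertices, 13 edges.
Vertex 8 has neighbors [3], degree = 1.
Handshaking lemma: 2 * 13 = 26.
A tree on 9 vertices has 8 edges. This graph has 13 edges (5 extra). Not a tree.
Number of triangles = 3.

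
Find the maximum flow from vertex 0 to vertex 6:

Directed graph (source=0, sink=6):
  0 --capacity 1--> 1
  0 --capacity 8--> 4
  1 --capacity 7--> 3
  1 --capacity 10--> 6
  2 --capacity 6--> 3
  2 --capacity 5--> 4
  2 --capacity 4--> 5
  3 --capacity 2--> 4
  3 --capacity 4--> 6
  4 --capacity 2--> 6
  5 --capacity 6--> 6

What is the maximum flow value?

Computing max flow:
  Flow on (0->1): 1/1
  Flow on (0->4): 2/8
  Flow on (1->6): 1/10
  Flow on (4->6): 2/2
Maximum flow = 3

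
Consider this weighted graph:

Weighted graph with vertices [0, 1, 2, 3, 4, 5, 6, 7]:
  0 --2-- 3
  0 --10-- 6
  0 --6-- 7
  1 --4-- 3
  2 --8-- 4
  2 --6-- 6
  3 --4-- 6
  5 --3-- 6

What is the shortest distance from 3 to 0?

Using Dijkstra's algorithm from vertex 3:
Shortest path: 3 -> 0
Total weight: 2 = 2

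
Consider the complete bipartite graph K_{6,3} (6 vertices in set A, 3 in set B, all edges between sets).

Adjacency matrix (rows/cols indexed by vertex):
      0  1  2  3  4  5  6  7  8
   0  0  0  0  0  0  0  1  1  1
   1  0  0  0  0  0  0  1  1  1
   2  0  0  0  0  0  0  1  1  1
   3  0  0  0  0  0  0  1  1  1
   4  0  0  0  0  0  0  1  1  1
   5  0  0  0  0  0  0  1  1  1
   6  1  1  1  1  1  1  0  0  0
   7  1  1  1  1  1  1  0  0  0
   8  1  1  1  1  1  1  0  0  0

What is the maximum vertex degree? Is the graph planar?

Set-A vertices have degree 3; set-B vertices have degree 6. Maximum degree = max(6,3) = 6.
K_{6,3} contains K_{3,3} as a subgraph (since both sides have >= 3 vertices); by Kuratowski's theorem it is not planar.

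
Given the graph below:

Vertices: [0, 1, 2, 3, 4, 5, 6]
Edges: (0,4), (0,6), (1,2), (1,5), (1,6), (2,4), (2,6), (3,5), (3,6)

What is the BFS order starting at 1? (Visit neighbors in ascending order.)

BFS from vertex 1 (neighbors processed in ascending order):
Visit order: 1, 2, 5, 6, 4, 3, 0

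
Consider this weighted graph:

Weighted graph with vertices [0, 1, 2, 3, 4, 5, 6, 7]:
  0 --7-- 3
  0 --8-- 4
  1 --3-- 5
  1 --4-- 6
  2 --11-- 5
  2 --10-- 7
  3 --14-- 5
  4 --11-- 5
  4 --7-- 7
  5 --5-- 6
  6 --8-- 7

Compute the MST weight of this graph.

Applying Kruskal's algorithm (sort edges by weight, add if no cycle):
  Add (1,5) w=3
  Add (1,6) w=4
  Skip (5,6) w=5 (creates cycle)
  Add (0,3) w=7
  Add (4,7) w=7
  Add (0,4) w=8
  Add (6,7) w=8
  Add (2,7) w=10
  Skip (2,5) w=11 (creates cycle)
  Skip (4,5) w=11 (creates cycle)
  Skip (3,5) w=14 (creates cycle)
MST weight = 47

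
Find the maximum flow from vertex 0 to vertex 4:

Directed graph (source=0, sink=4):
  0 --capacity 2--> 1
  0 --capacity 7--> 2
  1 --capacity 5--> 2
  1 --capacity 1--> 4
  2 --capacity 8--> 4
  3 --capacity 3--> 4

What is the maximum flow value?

Computing max flow:
  Flow on (0->1): 2/2
  Flow on (0->2): 7/7
  Flow on (1->2): 1/5
  Flow on (1->4): 1/1
  Flow on (2->4): 8/8
Maximum flow = 9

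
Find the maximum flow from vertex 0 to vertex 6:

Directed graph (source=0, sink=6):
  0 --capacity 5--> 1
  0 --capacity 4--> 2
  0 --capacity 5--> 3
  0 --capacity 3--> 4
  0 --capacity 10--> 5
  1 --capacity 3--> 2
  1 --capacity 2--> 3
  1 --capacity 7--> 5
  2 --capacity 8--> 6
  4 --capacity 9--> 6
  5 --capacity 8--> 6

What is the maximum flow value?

Computing max flow:
  Flow on (0->1): 3/5
  Flow on (0->2): 4/4
  Flow on (0->4): 3/3
  Flow on (0->5): 8/10
  Flow on (1->2): 3/3
  Flow on (2->6): 7/8
  Flow on (4->6): 3/9
  Flow on (5->6): 8/8
Maximum flow = 18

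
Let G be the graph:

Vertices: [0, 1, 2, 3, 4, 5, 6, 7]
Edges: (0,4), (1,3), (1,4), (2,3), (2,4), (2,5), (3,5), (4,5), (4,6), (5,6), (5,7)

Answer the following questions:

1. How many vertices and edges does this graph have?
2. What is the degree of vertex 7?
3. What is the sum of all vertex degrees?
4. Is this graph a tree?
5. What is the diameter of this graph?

Count: 8 vertices, 11 edges.
Vertex 7 has neighbors [5], degree = 1.
Handshaking lemma: 2 * 11 = 22.
A tree on 8 vertices has 7 edges. This graph has 11 edges (4 extra). Not a tree.
Diameter (longest shortest path) = 3.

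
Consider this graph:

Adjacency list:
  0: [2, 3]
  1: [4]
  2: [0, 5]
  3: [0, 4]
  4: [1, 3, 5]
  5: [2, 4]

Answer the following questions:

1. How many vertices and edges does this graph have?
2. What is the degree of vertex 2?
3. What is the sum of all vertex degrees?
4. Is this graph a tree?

Count: 6 vertices, 6 edges.
Vertex 2 has neighbors [0, 5], degree = 2.
Handshaking lemma: 2 * 6 = 12.
A tree on 6 vertices has 5 edges. This graph has 6 edges (1 extra). Not a tree.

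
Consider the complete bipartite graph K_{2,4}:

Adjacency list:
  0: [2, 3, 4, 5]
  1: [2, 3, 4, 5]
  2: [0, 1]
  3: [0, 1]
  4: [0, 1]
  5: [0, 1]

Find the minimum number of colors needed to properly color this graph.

K_{2,4} is bipartite: vertices split into two independent sets of size 2 and 4.
Color one set 0, the other 1. No adjacent vertices share a color.
Chromatic number = 2.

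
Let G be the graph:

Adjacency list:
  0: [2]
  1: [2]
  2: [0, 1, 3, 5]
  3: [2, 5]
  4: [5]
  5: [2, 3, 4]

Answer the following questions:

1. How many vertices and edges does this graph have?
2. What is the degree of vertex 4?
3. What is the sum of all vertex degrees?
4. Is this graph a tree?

Count: 6 vertices, 6 edges.
Vertex 4 has neighbors [5], degree = 1.
Handshaking lemma: 2 * 6 = 12.
A tree on 6 vertices has 5 edges. This graph has 6 edges (1 extra). Not a tree.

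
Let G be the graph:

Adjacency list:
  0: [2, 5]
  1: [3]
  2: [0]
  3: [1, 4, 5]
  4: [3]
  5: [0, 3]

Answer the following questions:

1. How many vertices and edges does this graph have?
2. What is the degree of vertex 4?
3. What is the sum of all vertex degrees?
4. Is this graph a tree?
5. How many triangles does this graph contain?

Count: 6 vertices, 5 edges.
Vertex 4 has neighbors [3], degree = 1.
Handshaking lemma: 2 * 5 = 10.
A graph is a tree iff it is connected and has exactly n-1 edges. This graph is connected (all 6 vertices in one component) and has 6-1 = 5 edges. It is a tree.
Number of triangles = 0.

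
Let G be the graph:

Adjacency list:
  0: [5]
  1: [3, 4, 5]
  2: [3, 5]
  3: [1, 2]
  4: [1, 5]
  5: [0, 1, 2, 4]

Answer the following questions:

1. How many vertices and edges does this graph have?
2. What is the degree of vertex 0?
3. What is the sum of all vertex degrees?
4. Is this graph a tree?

Count: 6 vertices, 7 edges.
Vertex 0 has neighbors [5], degree = 1.
Handshaking lemma: 2 * 7 = 14.
A tree on 6 vertices has 5 edges. This graph has 7 edges (2 extra). Not a tree.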